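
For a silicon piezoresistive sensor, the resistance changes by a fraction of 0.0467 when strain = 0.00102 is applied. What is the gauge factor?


Step 1: Identify values.
dR/R = 0.0467, strain = 0.00102
Step 2: GF = (dR/R) / strain = 0.0467 / 0.00102
GF = 45.8


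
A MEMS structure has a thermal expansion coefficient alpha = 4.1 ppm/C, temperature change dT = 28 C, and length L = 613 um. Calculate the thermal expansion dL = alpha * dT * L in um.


Step 1: Convert CTE: alpha = 4.1 ppm/C = 4.1e-6 /C
Step 2: dL = 4.1e-6 * 28 * 613
dL = 0.0704 um


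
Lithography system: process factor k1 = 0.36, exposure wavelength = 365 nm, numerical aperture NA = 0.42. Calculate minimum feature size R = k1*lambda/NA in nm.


Step 1: Identify values: k1 = 0.36, lambda = 365 nm, NA = 0.42
Step 2: R = k1 * lambda / NA
R = 0.36 * 365 / 0.42
R = 312.9 nm


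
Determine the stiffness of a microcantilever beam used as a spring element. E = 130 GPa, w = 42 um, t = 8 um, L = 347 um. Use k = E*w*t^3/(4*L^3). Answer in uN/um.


Step 1: Convert E to consistent units (1 GPa = 1000 uN/um^2).
E = 130 GPa = 130000 uN/um^2
Step 2: Compute t^3 = 8^3 = 512
Step 3: Compute L^3 = 347^3 = 41781923
Step 4: k = 130000 * 42 * 512 / (4 * 41781923)
k = 16.7269 uN/um


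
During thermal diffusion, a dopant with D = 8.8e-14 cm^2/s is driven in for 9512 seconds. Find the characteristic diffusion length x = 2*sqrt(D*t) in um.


Step 1: Compute D*t = 8.8e-14 * 9512 = 8.37056e-10 cm^2
Step 2: sqrt(D*t) = 2.8932e-05 cm
Step 3: x = 2 * 2.8932e-05 cm = 5.7864e-05 cm
Step 4: Convert to um (1 cm = 1e4 um): x = 0.579 um


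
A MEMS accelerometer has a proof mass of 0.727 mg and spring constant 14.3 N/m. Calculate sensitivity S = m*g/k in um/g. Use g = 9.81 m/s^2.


Step 1: Convert mass: m = 0.727 mg = 7.27e-07 kg
Step 2: S = m * g / k = 7.27e-07 * 9.81 / 14.3
Step 3: S = 4.99e-07 m/g
Step 4: Convert to um/g: S = 0.499 um/g


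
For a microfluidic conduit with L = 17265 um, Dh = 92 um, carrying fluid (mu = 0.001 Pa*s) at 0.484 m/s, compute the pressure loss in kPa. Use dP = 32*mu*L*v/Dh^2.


Step 1: Convert to SI: L = 17265e-6 m, Dh = 92e-6 m
Step 2: dP = 32 * 0.001 * 17265e-6 * 0.484 / (92e-6)^2
Step 3: dP = 31592.67 Pa
Step 4: Convert to kPa: dP = 31.59 kPa


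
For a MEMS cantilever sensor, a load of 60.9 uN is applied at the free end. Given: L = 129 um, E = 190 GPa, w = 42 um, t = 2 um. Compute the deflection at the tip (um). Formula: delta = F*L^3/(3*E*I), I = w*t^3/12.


Step 1: Calculate the second moment of area.
I = w * t^3 / 12 = 42 * 2^3 / 12 = 28.0 um^4
Step 2: Convert E to consistent units (1 GPa = 1000 uN/um^2).
E = 190 GPa = 190000 uN/um^2
Step 3: Calculate tip deflection.
delta = F * L^3 / (3 * E * I)
delta = 60.9 * 129^3 / (3 * 190000 * 28.0)
delta = 8.1913 um


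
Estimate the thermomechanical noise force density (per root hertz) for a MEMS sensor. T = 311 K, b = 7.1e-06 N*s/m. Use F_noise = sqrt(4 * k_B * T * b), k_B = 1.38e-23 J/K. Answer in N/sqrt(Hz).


Step 1: Compute 4 * k_B * T * b
= 4 * 1.38e-23 * 311 * 7.1e-06
= 1.2189e-25 N^2/Hz
Step 2: F_noise = sqrt(1.2189e-25)
F_noise = 3.49e-13 N/sqrt(Hz)


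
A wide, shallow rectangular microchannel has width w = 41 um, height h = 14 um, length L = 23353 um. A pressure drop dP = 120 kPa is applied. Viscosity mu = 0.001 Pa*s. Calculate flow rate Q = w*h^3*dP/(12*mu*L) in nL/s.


Step 1: Convert all dimensions to SI (meters).
w = 41e-6 m, h = 14e-6 m, L = 23353e-6 m, dP = 120e3 Pa
Step 2: Q = w * h^3 * dP / (12 * mu * L)
Q = 41e-6 * (14e-6)^3 * 120e3 / (12 * 0.001 * 23353e-6) = 4.81754e-11 m^3/s
Step 3: Convert Q from m^3/s to nL/s (1 m^3 = 1e12 nL, so multiply by 1e12).
Q = 48.175 nL/s


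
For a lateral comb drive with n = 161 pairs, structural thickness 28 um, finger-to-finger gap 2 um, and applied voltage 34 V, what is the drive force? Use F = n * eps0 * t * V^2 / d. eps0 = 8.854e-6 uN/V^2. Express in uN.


Step 1: Parameters: n=161, eps0=8.854e-6 uN/V^2, t=28 um, V=34 V, d=2 um
Step 2: V^2 = 1156
Step 3: F = 161 * 8.854e-6 * 28 * 1156 / 2
F = 23.07 uN


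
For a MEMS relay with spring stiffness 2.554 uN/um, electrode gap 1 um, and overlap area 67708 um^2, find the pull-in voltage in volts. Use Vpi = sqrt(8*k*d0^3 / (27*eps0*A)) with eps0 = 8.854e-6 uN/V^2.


Step 1: Compute numerator: 8 * k * d0^3 = 8 * 2.554 * 1^3 = 20.432
Step 2: Compute denominator: 27 * eps0 * A = 27 * 8.854e-6 * 67708 = 16.186139
Step 3: Vpi = sqrt(20.432 / 16.186139)
Vpi = 1.12 V


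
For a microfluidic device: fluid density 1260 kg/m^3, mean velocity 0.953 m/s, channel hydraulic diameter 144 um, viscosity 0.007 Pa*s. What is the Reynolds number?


Step 1: Convert Dh to meters: Dh = 144e-6 m
Step 2: Re = rho * v * Dh / mu
Re = 1260 * 0.953 * 144e-6 / 0.007
Re = 24.702


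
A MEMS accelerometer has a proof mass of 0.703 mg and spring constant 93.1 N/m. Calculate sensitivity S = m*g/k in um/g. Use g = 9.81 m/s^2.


Step 1: Convert mass: m = 0.703 mg = 7.03e-07 kg
Step 2: S = m * g / k = 7.03e-07 * 9.81 / 93.1
Step 3: S = 7.41e-08 m/g
Step 4: Convert to um/g: S = 0.074 um/g


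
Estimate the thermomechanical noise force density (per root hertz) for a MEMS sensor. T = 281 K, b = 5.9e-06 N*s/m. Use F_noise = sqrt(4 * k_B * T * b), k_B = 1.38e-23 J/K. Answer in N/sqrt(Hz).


Step 1: Compute 4 * k_B * T * b
= 4 * 1.38e-23 * 281 * 5.9e-06
= 9.1516e-26 N^2/Hz
Step 2: F_noise = sqrt(9.1516e-26)
F_noise = 3.03e-13 N/sqrt(Hz)


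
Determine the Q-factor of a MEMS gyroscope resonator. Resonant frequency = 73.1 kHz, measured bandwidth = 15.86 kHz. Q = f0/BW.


Step 1: Q = f0 / bandwidth
Step 2: Q = 73.1 / 15.86
Q = 4.6


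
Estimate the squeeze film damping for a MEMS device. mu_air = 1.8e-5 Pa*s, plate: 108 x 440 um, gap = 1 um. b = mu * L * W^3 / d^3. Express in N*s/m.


Step 1: Convert to SI.
L = 108e-6 m, W = 440e-6 m, d = 1e-6 m
Step 2: W^3 = (440e-6)^3 = 8.52e-11 m^3
Step 3: d^3 = (1e-6)^3 = 1.00e-18 m^3
Step 4: b = 1.8e-5 * 108e-6 * 8.52e-11 / 1.00e-18
b = 1.66e-01 N*s/m


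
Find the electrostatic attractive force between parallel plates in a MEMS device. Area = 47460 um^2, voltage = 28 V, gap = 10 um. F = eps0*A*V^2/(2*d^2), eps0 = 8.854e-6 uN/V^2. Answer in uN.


Step 1: Identify parameters.
eps0 = 8.854e-6 uN/V^2, A = 47460 um^2, V = 28 V, d = 10 um
Step 2: Compute V^2 = 28^2 = 784
Step 3: Compute d^2 = 10^2 = 100
Step 4: F = 0.5 * 8.854e-6 * 47460 * 784 / 100
F = 1.647 uN


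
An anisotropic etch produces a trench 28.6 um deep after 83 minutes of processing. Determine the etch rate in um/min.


Step 1: Etch rate = depth / time
Step 2: rate = 28.6 / 83
rate = 0.345 um/min


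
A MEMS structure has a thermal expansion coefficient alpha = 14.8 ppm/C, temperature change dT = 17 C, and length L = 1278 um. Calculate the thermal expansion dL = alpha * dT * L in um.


Step 1: Convert CTE: alpha = 14.8 ppm/C = 14.8e-6 /C
Step 2: dL = 14.8e-6 * 17 * 1278
dL = 0.3215 um


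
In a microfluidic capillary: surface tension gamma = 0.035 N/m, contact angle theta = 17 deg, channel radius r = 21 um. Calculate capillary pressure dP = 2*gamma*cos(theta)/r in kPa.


Step 1: cos(17 deg) = 0.9563
Step 2: Convert r to m: r = 21e-6 m
Step 3: dP = 2 * 0.035 * 0.9563 / 21e-6 = 3187.7 Pa
Step 4: Convert Pa to kPa (divide by 1000).
dP = 3.19 kPa


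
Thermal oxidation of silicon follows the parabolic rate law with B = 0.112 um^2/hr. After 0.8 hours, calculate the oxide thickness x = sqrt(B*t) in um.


Step 1: Compute B*t = 0.112 * 0.8 = 0.0896
Step 2: x = sqrt(0.0896)
x = 0.299 um


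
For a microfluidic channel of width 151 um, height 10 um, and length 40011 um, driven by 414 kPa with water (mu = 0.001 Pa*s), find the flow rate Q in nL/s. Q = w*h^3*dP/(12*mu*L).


Step 1: Convert all dimensions to SI (meters).
w = 151e-6 m, h = 10e-6 m, L = 40011e-6 m, dP = 414e3 Pa
Step 2: Q = w * h^3 * dP / (12 * mu * L)
Q = 151e-6 * (10e-6)^3 * 414e3 / (12 * 0.001 * 40011e-6) = 1.3020169e-10 m^3/s
Step 3: Convert Q from m^3/s to nL/s (1 m^3 = 1e12 nL, so multiply by 1e12).
Q = 130.202 nL/s


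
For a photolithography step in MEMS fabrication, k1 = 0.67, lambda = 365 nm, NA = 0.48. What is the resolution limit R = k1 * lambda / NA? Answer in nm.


Step 1: Identify values: k1 = 0.67, lambda = 365 nm, NA = 0.48
Step 2: R = k1 * lambda / NA
R = 0.67 * 365 / 0.48
R = 509.5 nm


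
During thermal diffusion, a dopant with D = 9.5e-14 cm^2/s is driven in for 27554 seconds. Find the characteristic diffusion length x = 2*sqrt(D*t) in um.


Step 1: Compute D*t = 9.5e-14 * 27554 = 2.61763e-09 cm^2
Step 2: sqrt(D*t) = 5.11628e-05 cm
Step 3: x = 2 * 5.11628e-05 cm = 1.023256e-04 cm
Step 4: Convert to um (1 cm = 1e4 um): x = 1.023 um


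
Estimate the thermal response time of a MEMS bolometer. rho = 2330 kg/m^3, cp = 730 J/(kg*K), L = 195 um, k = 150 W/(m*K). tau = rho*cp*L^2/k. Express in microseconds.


Step 1: Convert L to m: L = 195e-6 m
Step 2: L^2 = (195e-6)^2 = 3.8025e-08 m^2
Step 3: tau = 2330 * 730 * 3.8025e-08 / 150 = 4.3117815e-04 s
Step 4: Convert to microseconds (multiply by 1e6).
tau = 431.178 us


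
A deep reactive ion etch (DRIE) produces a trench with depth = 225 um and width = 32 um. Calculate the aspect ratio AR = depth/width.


Step 1: AR = depth / width
Step 2: AR = 225 / 32
AR = 7.0


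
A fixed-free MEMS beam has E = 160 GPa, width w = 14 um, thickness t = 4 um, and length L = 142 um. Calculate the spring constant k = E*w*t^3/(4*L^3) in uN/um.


Step 1: Convert E to consistent units (1 GPa = 1000 uN/um^2).
E = 160 GPa = 160000 uN/um^2
Step 2: Compute t^3 = 4^3 = 64
Step 3: Compute L^3 = 142^3 = 2863288
Step 4: k = 160000 * 14 * 64 / (4 * 2863288)
k = 12.5171 uN/um


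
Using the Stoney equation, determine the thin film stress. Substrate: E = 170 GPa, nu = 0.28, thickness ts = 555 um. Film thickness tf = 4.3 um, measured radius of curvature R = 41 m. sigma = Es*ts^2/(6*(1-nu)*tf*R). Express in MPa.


Step 1: Compute numerator: Es * ts^2 = 170 * 555^2 = 52364250 (GPa*um^2)
Step 2: Compute denominator (R in um): 6*(1-nu)*tf*R = 6*0.72*4.3*41e6 = 761616000.0 (um^2)
Step 3: sigma (GPa) = 52364250 / 761616000.0 = 6.8754e-02 GPa
Step 4: Convert to MPa (x1000): sigma = 68.8 MPa


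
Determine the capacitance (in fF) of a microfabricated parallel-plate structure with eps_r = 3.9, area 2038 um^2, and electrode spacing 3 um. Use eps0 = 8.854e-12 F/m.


Step 1: Convert area to m^2: A = 2038e-12 m^2
Step 2: Convert gap to m: d = 3e-6 m
Step 3: C = eps0 * eps_r * A / d
C = 8.854e-12 * 3.9 * 2038e-12 / 3e-6
Step 4: Convert to fF (multiply by 1e15).
C = 23.46 fF


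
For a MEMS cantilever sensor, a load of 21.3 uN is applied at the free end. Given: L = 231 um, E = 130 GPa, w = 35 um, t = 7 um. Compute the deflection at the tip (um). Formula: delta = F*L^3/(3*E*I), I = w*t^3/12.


Step 1: Calculate the second moment of area.
I = w * t^3 / 12 = 35 * 7^3 / 12 = 1000.4167 um^4
Step 2: Convert E to consistent units (1 GPa = 1000 uN/um^2).
E = 130 GPa = 130000 uN/um^2
Step 3: Calculate tip deflection.
delta = F * L^3 / (3 * E * I)
delta = 21.3 * 231^3 / (3 * 130000 * 1000.4167)
delta = 0.6729 um


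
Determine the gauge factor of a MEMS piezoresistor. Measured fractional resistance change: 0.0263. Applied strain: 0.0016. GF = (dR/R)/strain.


Step 1: Identify values.
dR/R = 0.0263, strain = 0.0016
Step 2: GF = (dR/R) / strain = 0.0263 / 0.0016
GF = 16.4


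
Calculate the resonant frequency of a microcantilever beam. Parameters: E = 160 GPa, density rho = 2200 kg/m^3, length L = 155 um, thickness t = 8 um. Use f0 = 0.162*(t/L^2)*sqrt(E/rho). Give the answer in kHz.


Step 1: Convert units to SI.
t_SI = 8e-6 m, L_SI = 155e-6 m
Step 2: Calculate sqrt(E/rho).
sqrt(160e9 / 2200) = 8528.03 m/s
Step 3: Compute f0.
f0 = 0.162 * 8e-6 / (155e-6)^2 * 8528.03 = 460034.4 Hz = 460.03 kHz


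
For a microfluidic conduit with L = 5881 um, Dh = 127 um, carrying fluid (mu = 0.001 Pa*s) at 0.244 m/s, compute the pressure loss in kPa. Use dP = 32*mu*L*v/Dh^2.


Step 1: Convert to SI: L = 5881e-6 m, Dh = 127e-6 m
Step 2: dP = 32 * 0.001 * 5881e-6 * 0.244 / (127e-6)^2
Step 3: dP = 2846.97 Pa
Step 4: Convert to kPa: dP = 2.85 kPa


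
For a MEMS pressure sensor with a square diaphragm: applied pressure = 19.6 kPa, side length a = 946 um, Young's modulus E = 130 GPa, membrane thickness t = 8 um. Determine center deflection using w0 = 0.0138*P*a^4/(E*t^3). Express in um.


Step 1: Convert pressure to compatible units (E is in GPa, so P in GPa).
P = 19.6 kPa = 19.6e-6 GPa
Step 2: Compute numerator: 0.0138 * P * a^4.
a^4 = 946^4 = 800874647056
numerator = 0.0138 * 19.6e-6 * 800874647056 = 2.166206e+05
Step 3: Compute denominator: E * t^3 = 130 * 8^3 = 66560
Step 4: w0 = numerator / denominator = 2.166206e+05 / 66560 = 3.2545 um


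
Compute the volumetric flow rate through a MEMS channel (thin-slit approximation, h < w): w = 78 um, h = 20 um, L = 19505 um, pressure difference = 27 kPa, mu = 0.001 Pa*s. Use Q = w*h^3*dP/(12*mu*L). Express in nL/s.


Step 1: Convert all dimensions to SI (meters).
w = 78e-6 m, h = 20e-6 m, L = 19505e-6 m, dP = 27e3 Pa
Step 2: Q = w * h^3 * dP / (12 * mu * L)
Q = 78e-6 * (20e-6)^3 * 27e3 / (12 * 0.001 * 19505e-6) = 7.198154e-11 m^3/s
Step 3: Convert Q from m^3/s to nL/s (1 m^3 = 1e12 nL, so multiply by 1e12).
Q = 71.982 nL/s


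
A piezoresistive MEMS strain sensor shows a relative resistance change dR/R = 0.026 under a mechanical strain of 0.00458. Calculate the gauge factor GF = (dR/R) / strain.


Step 1: Identify values.
dR/R = 0.026, strain = 0.00458
Step 2: GF = (dR/R) / strain = 0.026 / 0.00458
GF = 5.7


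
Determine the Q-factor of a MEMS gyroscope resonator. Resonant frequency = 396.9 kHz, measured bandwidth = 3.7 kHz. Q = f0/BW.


Step 1: Q = f0 / bandwidth
Step 2: Q = 396.9 / 3.7
Q = 107.3


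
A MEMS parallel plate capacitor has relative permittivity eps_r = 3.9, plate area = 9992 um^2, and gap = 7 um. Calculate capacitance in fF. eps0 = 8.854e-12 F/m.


Step 1: Convert area to m^2: A = 9992e-12 m^2
Step 2: Convert gap to m: d = 7e-6 m
Step 3: C = eps0 * eps_r * A / d
C = 8.854e-12 * 3.9 * 9992e-12 / 7e-6
Step 4: Convert to fF (multiply by 1e15).
C = 49.29 fF


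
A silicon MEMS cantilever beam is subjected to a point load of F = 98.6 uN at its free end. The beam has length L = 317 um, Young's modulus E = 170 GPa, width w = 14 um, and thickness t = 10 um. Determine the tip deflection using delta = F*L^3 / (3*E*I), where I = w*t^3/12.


Step 1: Calculate the second moment of area.
I = w * t^3 / 12 = 14 * 10^3 / 12 = 1166.6667 um^4
Step 2: Convert E to consistent units (1 GPa = 1000 uN/um^2).
E = 170 GPa = 170000 uN/um^2
Step 3: Calculate tip deflection.
delta = F * L^3 / (3 * E * I)
delta = 98.6 * 317^3 / (3 * 170000 * 1166.6667)
delta = 5.2788 um


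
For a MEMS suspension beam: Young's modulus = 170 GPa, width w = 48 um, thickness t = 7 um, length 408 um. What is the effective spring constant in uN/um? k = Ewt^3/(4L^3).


Step 1: Convert E to consistent units (1 GPa = 1000 uN/um^2).
E = 170 GPa = 170000 uN/um^2
Step 2: Compute t^3 = 7^3 = 343
Step 3: Compute L^3 = 408^3 = 67917312
Step 4: k = 170000 * 48 * 343 / (4 * 67917312)
k = 10.3025 uN/um


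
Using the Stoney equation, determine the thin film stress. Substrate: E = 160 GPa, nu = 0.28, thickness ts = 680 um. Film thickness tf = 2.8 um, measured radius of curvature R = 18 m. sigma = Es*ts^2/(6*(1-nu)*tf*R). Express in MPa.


Step 1: Compute numerator: Es * ts^2 = 160 * 680^2 = 73984000 (GPa*um^2)
Step 2: Compute denominator (R in um): 6*(1-nu)*tf*R = 6*0.72*2.8*18e6 = 217728000.0 (um^2)
Step 3: sigma (GPa) = 73984000 / 217728000.0 = 3.398e-01 GPa
Step 4: Convert to MPa (x1000): sigma = 339.8 MPa


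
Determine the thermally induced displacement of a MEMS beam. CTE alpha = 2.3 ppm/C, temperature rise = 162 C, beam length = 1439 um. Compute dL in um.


Step 1: Convert CTE: alpha = 2.3 ppm/C = 2.3e-6 /C
Step 2: dL = 2.3e-6 * 162 * 1439
dL = 0.5362 um


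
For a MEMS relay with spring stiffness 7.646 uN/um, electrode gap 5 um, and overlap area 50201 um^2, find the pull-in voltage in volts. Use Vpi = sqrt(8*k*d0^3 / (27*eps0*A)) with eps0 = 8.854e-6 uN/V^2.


Step 1: Compute numerator: 8 * k * d0^3 = 8 * 7.646 * 5^3 = 7646.0
Step 2: Compute denominator: 27 * eps0 * A = 27 * 8.854e-6 * 50201 = 12.000951
Step 3: Vpi = sqrt(7646.0 / 12.000951)
Vpi = 25.24 V


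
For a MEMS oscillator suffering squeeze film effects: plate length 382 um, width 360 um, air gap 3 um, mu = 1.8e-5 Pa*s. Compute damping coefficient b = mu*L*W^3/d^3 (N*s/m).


Step 1: Convert to SI.
L = 382e-6 m, W = 360e-6 m, d = 3e-6 m
Step 2: W^3 = (360e-6)^3 = 4.67e-11 m^3
Step 3: d^3 = (3e-6)^3 = 2.70e-17 m^3
Step 4: b = 1.8e-5 * 382e-6 * 4.67e-11 / 2.70e-17
b = 1.19e-02 N*s/m


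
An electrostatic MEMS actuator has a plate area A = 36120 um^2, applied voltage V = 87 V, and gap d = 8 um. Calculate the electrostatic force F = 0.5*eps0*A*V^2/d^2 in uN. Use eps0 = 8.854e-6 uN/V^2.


Step 1: Identify parameters.
eps0 = 8.854e-6 uN/V^2, A = 36120 um^2, V = 87 V, d = 8 um
Step 2: Compute V^2 = 87^2 = 7569
Step 3: Compute d^2 = 8^2 = 64
Step 4: F = 0.5 * 8.854e-6 * 36120 * 7569 / 64
F = 18.911 uN


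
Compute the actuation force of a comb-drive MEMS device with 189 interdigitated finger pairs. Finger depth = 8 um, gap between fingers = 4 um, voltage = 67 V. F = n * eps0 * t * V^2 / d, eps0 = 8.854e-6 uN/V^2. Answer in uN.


Step 1: Parameters: n=189, eps0=8.854e-6 uN/V^2, t=8 um, V=67 V, d=4 um
Step 2: V^2 = 4489
Step 3: F = 189 * 8.854e-6 * 8 * 4489 / 4
F = 15.024 uN


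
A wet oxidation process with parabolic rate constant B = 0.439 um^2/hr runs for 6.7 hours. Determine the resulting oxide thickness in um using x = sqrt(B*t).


Step 1: Compute B*t = 0.439 * 6.7 = 2.9413
Step 2: x = sqrt(2.9413)
x = 1.715 um


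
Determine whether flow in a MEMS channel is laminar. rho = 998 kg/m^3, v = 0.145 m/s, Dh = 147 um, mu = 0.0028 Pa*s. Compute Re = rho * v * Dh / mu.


Step 1: Convert Dh to meters: Dh = 147e-6 m
Step 2: Re = rho * v * Dh / mu
Re = 998 * 0.145 * 147e-6 / 0.0028
Re = 7.597
Since Re = 7.597 is below ~2300, the flow is laminar.


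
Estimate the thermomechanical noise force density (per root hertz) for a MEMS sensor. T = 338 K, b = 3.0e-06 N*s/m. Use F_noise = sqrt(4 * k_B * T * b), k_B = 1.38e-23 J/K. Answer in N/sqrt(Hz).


Step 1: Compute 4 * k_B * T * b
= 4 * 1.38e-23 * 338 * 3.0e-06
= 5.5973e-26 N^2/Hz
Step 2: F_noise = sqrt(5.5973e-26)
F_noise = 2.37e-13 N/sqrt(Hz)


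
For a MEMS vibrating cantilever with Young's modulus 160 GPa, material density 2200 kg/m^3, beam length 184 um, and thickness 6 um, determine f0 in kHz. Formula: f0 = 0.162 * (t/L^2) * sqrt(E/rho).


Step 1: Convert units to SI.
t_SI = 6e-6 m, L_SI = 184e-6 m
Step 2: Calculate sqrt(E/rho).
sqrt(160e9 / 2200) = 8528.03 m/s
Step 3: Compute f0.
f0 = 0.162 * 6e-6 / (184e-6)^2 * 8528.03 = 244838.3 Hz = 244.84 kHz


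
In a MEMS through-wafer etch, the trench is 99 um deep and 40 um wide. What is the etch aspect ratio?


Step 1: AR = depth / width
Step 2: AR = 99 / 40
AR = 2.5


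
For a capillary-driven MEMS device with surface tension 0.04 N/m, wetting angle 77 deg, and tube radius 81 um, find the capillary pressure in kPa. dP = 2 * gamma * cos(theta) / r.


Step 1: cos(77 deg) = 0.225
Step 2: Convert r to m: r = 81e-6 m
Step 3: dP = 2 * 0.04 * 0.225 / 81e-6 = 222.2 Pa
Step 4: Convert Pa to kPa (divide by 1000).
dP = 0.22 kPa


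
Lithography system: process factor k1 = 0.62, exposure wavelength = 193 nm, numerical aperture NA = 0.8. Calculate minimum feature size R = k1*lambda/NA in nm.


Step 1: Identify values: k1 = 0.62, lambda = 193 nm, NA = 0.8
Step 2: R = k1 * lambda / NA
R = 0.62 * 193 / 0.8
R = 149.6 nm


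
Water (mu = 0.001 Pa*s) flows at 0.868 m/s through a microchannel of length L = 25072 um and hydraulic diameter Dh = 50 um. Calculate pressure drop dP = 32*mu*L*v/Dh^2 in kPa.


Step 1: Convert to SI: L = 25072e-6 m, Dh = 50e-6 m
Step 2: dP = 32 * 0.001 * 25072e-6 * 0.868 / (50e-6)^2
Step 3: dP = 278559.95 Pa
Step 4: Convert to kPa: dP = 278.56 kPa


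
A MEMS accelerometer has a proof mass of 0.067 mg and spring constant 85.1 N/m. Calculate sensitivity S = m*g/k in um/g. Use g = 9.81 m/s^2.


Step 1: Convert mass: m = 0.067 mg = 6.70e-08 kg
Step 2: S = m * g / k = 6.70e-08 * 9.81 / 85.1
Step 3: S = 7.72e-09 m/g
Step 4: Convert to um/g: S = 0.008 um/g


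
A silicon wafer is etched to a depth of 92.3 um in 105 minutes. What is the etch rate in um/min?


Step 1: Etch rate = depth / time
Step 2: rate = 92.3 / 105
rate = 0.879 um/min


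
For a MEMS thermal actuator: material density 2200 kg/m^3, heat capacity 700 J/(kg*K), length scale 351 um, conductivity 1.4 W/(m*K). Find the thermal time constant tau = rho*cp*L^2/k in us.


Step 1: Convert L to m: L = 351e-6 m
Step 2: L^2 = (351e-6)^2 = 1.23201e-07 m^2
Step 3: tau = 2200 * 700 * 1.23201e-07 / 1.4 = 1.355211e-01 s
Step 4: Convert to microseconds (multiply by 1e6).
tau = 135521.1 us


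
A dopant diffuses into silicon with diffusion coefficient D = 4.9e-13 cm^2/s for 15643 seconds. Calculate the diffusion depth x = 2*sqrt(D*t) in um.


Step 1: Compute D*t = 4.9e-13 * 15643 = 7.66507e-09 cm^2
Step 2: sqrt(D*t) = 8.75504e-05 cm
Step 3: x = 2 * 8.75504e-05 cm = 1.751008e-04 cm
Step 4: Convert to um (1 cm = 1e4 um): x = 1.751 um


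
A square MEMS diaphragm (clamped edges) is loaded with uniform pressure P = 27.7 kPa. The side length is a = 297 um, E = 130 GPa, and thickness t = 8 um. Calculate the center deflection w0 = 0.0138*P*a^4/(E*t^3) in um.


Step 1: Convert pressure to compatible units (E is in GPa, so P in GPa).
P = 27.7 kPa = 27.7e-6 GPa
Step 2: Compute numerator: 0.0138 * P * a^4.
a^4 = 297^4 = 7780827681
numerator = 0.0138 * 27.7e-6 * 7780827681 = 2.9743e+03
Step 3: Compute denominator: E * t^3 = 130 * 8^3 = 66560
Step 4: w0 = numerator / denominator = 2.9743e+03 / 66560 = 0.0447 um


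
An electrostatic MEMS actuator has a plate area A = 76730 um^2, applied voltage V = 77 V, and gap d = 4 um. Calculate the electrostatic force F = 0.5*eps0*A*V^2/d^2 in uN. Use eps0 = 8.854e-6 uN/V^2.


Step 1: Identify parameters.
eps0 = 8.854e-6 uN/V^2, A = 76730 um^2, V = 77 V, d = 4 um
Step 2: Compute V^2 = 77^2 = 5929
Step 3: Compute d^2 = 4^2 = 16
Step 4: F = 0.5 * 8.854e-6 * 76730 * 5929 / 16
F = 125.874 uN


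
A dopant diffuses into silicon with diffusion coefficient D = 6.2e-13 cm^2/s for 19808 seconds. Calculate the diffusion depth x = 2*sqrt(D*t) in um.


Step 1: Compute D*t = 6.2e-13 * 19808 = 1.228096e-08 cm^2
Step 2: sqrt(D*t) = 1.10819e-04 cm
Step 3: x = 2 * 1.10819e-04 cm = 2.21638e-04 cm
Step 4: Convert to um (1 cm = 1e4 um): x = 2.216 um


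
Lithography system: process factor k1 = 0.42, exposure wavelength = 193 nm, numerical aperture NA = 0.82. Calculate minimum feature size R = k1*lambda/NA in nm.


Step 1: Identify values: k1 = 0.42, lambda = 193 nm, NA = 0.82
Step 2: R = k1 * lambda / NA
R = 0.42 * 193 / 0.82
R = 98.9 nm


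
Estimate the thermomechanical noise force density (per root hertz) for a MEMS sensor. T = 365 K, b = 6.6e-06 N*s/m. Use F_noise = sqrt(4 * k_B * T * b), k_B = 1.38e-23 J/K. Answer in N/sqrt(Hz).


Step 1: Compute 4 * k_B * T * b
= 4 * 1.38e-23 * 365 * 6.6e-06
= 1.3298e-25 N^2/Hz
Step 2: F_noise = sqrt(1.3298e-25)
F_noise = 3.65e-13 N/sqrt(Hz)


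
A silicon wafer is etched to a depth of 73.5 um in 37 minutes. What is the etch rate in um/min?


Step 1: Etch rate = depth / time
Step 2: rate = 73.5 / 37
rate = 1.986 um/min


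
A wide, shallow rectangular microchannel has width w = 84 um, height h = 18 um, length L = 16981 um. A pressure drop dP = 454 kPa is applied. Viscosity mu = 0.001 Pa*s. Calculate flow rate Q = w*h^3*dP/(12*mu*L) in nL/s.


Step 1: Convert all dimensions to SI (meters).
w = 84e-6 m, h = 18e-6 m, L = 16981e-6 m, dP = 454e3 Pa
Step 2: Q = w * h^3 * dP / (12 * mu * L)
Q = 84e-6 * (18e-6)^3 * 454e3 / (12 * 0.001 * 16981e-6) = 1.09146081e-09 m^3/s
Step 3: Convert Q from m^3/s to nL/s (1 m^3 = 1e12 nL, so multiply by 1e12).
Q = 1091.461 nL/s


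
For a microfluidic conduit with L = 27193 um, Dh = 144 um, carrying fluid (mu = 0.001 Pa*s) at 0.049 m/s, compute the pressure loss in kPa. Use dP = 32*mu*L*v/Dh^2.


Step 1: Convert to SI: L = 27193e-6 m, Dh = 144e-6 m
Step 2: dP = 32 * 0.001 * 27193e-6 * 0.049 / (144e-6)^2
Step 3: dP = 2056.26 Pa
Step 4: Convert to kPa: dP = 2.06 kPa


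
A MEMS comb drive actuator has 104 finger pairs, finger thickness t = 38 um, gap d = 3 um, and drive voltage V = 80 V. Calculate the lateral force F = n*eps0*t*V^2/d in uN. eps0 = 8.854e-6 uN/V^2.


Step 1: Parameters: n=104, eps0=8.854e-6 uN/V^2, t=38 um, V=80 V, d=3 um
Step 2: V^2 = 6400
Step 3: F = 104 * 8.854e-6 * 38 * 6400 / 3
F = 74.647 uN


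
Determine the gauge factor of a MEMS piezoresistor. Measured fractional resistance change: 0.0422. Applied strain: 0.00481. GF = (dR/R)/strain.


Step 1: Identify values.
dR/R = 0.0422, strain = 0.00481
Step 2: GF = (dR/R) / strain = 0.0422 / 0.00481
GF = 8.8


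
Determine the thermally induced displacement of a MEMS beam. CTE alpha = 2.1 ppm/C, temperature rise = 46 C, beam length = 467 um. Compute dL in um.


Step 1: Convert CTE: alpha = 2.1 ppm/C = 2.1e-6 /C
Step 2: dL = 2.1e-6 * 46 * 467
dL = 0.0451 um


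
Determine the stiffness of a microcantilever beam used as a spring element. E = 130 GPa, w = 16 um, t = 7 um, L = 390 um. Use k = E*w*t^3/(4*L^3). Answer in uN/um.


Step 1: Convert E to consistent units (1 GPa = 1000 uN/um^2).
E = 130 GPa = 130000 uN/um^2
Step 2: Compute t^3 = 7^3 = 343
Step 3: Compute L^3 = 390^3 = 59319000
Step 4: k = 130000 * 16 * 343 / (4 * 59319000)
k = 3.0068 uN/um


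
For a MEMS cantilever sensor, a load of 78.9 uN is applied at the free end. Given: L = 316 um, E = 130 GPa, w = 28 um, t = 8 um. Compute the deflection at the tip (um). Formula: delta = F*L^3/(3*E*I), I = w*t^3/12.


Step 1: Calculate the second moment of area.
I = w * t^3 / 12 = 28 * 8^3 / 12 = 1194.6667 um^4
Step 2: Convert E to consistent units (1 GPa = 1000 uN/um^2).
E = 130 GPa = 130000 uN/um^2
Step 3: Calculate tip deflection.
delta = F * L^3 / (3 * E * I)
delta = 78.9 * 316^3 / (3 * 130000 * 1194.6667)
delta = 5.3435 um


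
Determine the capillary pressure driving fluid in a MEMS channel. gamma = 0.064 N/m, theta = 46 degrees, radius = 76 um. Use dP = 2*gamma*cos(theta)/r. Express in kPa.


Step 1: cos(46 deg) = 0.6947
Step 2: Convert r to m: r = 76e-6 m
Step 3: dP = 2 * 0.064 * 0.6947 / 76e-6 = 1170.0 Pa
Step 4: Convert Pa to kPa (divide by 1000).
dP = 1.17 kPa


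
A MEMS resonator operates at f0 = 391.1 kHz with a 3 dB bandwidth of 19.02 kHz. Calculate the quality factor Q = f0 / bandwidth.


Step 1: Q = f0 / bandwidth
Step 2: Q = 391.1 / 19.02
Q = 20.6


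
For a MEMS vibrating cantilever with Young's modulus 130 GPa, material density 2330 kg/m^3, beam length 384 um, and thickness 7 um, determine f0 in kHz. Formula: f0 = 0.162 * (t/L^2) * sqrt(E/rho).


Step 1: Convert units to SI.
t_SI = 7e-6 m, L_SI = 384e-6 m
Step 2: Calculate sqrt(E/rho).
sqrt(130e9 / 2330) = 7469.54 m/s
Step 3: Compute f0.
f0 = 0.162 * 7e-6 / (384e-6)^2 * 7469.54 = 57444.0 Hz = 57.44 kHz


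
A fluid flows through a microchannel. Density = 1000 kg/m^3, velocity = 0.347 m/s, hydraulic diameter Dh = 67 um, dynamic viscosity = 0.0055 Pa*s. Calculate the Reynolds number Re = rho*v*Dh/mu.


Step 1: Convert Dh to meters: Dh = 67e-6 m
Step 2: Re = rho * v * Dh / mu
Re = 1000 * 0.347 * 67e-6 / 0.0055
Re = 4.227


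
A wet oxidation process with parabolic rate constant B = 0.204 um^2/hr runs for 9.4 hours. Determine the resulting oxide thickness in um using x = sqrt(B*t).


Step 1: Compute B*t = 0.204 * 9.4 = 1.9176
Step 2: x = sqrt(1.9176)
x = 1.385 um


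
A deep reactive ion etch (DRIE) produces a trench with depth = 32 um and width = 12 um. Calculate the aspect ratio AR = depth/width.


Step 1: AR = depth / width
Step 2: AR = 32 / 12
AR = 2.7


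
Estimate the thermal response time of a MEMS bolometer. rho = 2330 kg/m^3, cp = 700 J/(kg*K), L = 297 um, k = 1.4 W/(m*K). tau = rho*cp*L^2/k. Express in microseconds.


Step 1: Convert L to m: L = 297e-6 m
Step 2: L^2 = (297e-6)^2 = 8.8209e-08 m^2
Step 3: tau = 2330 * 700 * 8.8209e-08 / 1.4 = 1.02763485e-01 s
Step 4: Convert to microseconds (multiply by 1e6).
tau = 102763.485 us


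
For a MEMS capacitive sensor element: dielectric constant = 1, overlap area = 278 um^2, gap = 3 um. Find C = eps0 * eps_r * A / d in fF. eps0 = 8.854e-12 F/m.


Step 1: Convert area to m^2: A = 278e-12 m^2
Step 2: Convert gap to m: d = 3e-6 m
Step 3: C = eps0 * eps_r * A / d
C = 8.854e-12 * 1 * 278e-12 / 3e-6
Step 4: Convert to fF (multiply by 1e15).
C = 0.82 fF


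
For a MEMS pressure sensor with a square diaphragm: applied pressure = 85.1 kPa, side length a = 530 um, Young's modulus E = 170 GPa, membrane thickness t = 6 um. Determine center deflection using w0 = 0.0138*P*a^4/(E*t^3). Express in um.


Step 1: Convert pressure to compatible units (E is in GPa, so P in GPa).
P = 85.1 kPa = 85.1e-6 GPa
Step 2: Compute numerator: 0.0138 * P * a^4.
a^4 = 530^4 = 78904810000
numerator = 0.0138 * 85.1e-6 * 78904810000 = 9.266423e+04
Step 3: Compute denominator: E * t^3 = 170 * 6^3 = 36720
Step 4: w0 = numerator / denominator = 9.266423e+04 / 36720 = 2.5235 um


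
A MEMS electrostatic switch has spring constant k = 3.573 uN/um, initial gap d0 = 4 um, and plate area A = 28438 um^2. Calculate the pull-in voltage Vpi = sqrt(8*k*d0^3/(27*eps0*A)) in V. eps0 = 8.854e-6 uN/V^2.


Step 1: Compute numerator: 8 * k * d0^3 = 8 * 3.573 * 4^3 = 1829.376
Step 2: Compute denominator: 27 * eps0 * A = 27 * 8.854e-6 * 28438 = 6.798331
Step 3: Vpi = sqrt(1829.376 / 6.798331)
Vpi = 16.4 V


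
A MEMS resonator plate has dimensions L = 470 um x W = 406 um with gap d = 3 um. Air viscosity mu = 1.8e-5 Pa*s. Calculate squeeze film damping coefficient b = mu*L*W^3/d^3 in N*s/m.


Step 1: Convert to SI.
L = 470e-6 m, W = 406e-6 m, d = 3e-6 m
Step 2: W^3 = (406e-6)^3 = 6.69e-11 m^3
Step 3: d^3 = (3e-6)^3 = 2.70e-17 m^3
Step 4: b = 1.8e-5 * 470e-6 * 6.69e-11 / 2.70e-17
b = 2.10e-02 N*s/m


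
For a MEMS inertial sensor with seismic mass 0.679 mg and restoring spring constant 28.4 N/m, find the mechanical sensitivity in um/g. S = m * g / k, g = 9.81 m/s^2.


Step 1: Convert mass: m = 0.679 mg = 6.79e-07 kg
Step 2: S = m * g / k = 6.79e-07 * 9.81 / 28.4
Step 3: S = 2.35e-07 m/g
Step 4: Convert to um/g: S = 0.235 um/g


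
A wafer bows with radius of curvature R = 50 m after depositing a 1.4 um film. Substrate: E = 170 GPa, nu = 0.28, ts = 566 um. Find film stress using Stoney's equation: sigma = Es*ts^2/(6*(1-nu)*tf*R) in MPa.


Step 1: Compute numerator: Es * ts^2 = 170 * 566^2 = 54460520 (GPa*um^2)
Step 2: Compute denominator (R in um): 6*(1-nu)*tf*R = 6*0.72*1.4*50e6 = 302400000.0 (um^2)
Step 3: sigma (GPa) = 54460520 / 302400000.0 = 1.80094e-01 GPa
Step 4: Convert to MPa (x1000): sigma = 180.1 MPa


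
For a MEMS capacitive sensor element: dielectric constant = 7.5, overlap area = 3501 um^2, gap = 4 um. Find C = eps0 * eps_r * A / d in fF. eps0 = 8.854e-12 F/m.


Step 1: Convert area to m^2: A = 3501e-12 m^2
Step 2: Convert gap to m: d = 4e-6 m
Step 3: C = eps0 * eps_r * A / d
C = 8.854e-12 * 7.5 * 3501e-12 / 4e-6
Step 4: Convert to fF (multiply by 1e15).
C = 58.12 fF


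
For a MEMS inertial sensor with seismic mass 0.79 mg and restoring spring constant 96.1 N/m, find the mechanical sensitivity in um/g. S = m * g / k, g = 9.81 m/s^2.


Step 1: Convert mass: m = 0.79 mg = 7.90e-07 kg
Step 2: S = m * g / k = 7.90e-07 * 9.81 / 96.1
Step 3: S = 8.06e-08 m/g
Step 4: Convert to um/g: S = 0.081 um/g


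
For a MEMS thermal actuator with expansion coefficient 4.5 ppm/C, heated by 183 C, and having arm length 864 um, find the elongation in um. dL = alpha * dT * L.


Step 1: Convert CTE: alpha = 4.5 ppm/C = 4.5e-6 /C
Step 2: dL = 4.5e-6 * 183 * 864
dL = 0.7115 um


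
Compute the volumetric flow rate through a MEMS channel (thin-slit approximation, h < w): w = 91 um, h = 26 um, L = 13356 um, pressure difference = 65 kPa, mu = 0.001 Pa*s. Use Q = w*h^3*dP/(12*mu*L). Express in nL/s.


Step 1: Convert all dimensions to SI (meters).
w = 91e-6 m, h = 26e-6 m, L = 13356e-6 m, dP = 65e3 Pa
Step 2: Q = w * h^3 * dP / (12 * mu * L)
Q = 91e-6 * (26e-6)^3 * 65e3 / (12 * 0.001 * 13356e-6) = 6.4866e-10 m^3/s
Step 3: Convert Q from m^3/s to nL/s (1 m^3 = 1e12 nL, so multiply by 1e12).
Q = 648.66 nL/s


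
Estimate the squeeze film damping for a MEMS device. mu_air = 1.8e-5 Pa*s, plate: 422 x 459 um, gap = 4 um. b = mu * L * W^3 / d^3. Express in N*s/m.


Step 1: Convert to SI.
L = 422e-6 m, W = 459e-6 m, d = 4e-6 m
Step 2: W^3 = (459e-6)^3 = 9.67e-11 m^3
Step 3: d^3 = (4e-6)^3 = 6.40e-17 m^3
Step 4: b = 1.8e-5 * 422e-6 * 9.67e-11 / 6.40e-17
b = 1.15e-02 N*s/m


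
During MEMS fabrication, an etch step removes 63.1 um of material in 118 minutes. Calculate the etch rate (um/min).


Step 1: Etch rate = depth / time
Step 2: rate = 63.1 / 118
rate = 0.535 um/min


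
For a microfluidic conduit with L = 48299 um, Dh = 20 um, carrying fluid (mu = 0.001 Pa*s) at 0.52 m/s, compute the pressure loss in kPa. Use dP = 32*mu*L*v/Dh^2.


Step 1: Convert to SI: L = 48299e-6 m, Dh = 20e-6 m
Step 2: dP = 32 * 0.001 * 48299e-6 * 0.52 / (20e-6)^2
Step 3: dP = 2009238.40 Pa
Step 4: Convert to kPa: dP = 2009.24 kPa


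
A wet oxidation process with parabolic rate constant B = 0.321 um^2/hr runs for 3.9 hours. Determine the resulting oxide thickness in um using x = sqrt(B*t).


Step 1: Compute B*t = 0.321 * 3.9 = 1.2519
Step 2: x = sqrt(1.2519)
x = 1.119 um


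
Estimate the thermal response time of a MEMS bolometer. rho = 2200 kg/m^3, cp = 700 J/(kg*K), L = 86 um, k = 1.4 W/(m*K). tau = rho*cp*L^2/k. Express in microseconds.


Step 1: Convert L to m: L = 86e-6 m
Step 2: L^2 = (86e-6)^2 = 7.396e-09 m^2
Step 3: tau = 2200 * 700 * 7.396e-09 / 1.4 = 8.1356e-03 s
Step 4: Convert to microseconds (multiply by 1e6).
tau = 8135.6 us


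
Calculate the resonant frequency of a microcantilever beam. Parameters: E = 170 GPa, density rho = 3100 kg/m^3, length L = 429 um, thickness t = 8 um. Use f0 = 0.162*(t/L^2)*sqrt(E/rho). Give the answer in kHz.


Step 1: Convert units to SI.
t_SI = 8e-6 m, L_SI = 429e-6 m
Step 2: Calculate sqrt(E/rho).
sqrt(170e9 / 3100) = 7405.32 m/s
Step 3: Compute f0.
f0 = 0.162 * 8e-6 / (429e-6)^2 * 7405.32 = 52147.6 Hz = 52.15 kHz


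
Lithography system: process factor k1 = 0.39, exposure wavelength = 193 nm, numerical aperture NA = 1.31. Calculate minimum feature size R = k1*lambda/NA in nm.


Step 1: Identify values: k1 = 0.39, lambda = 193 nm, NA = 1.31
Step 2: R = k1 * lambda / NA
R = 0.39 * 193 / 1.31
R = 57.5 nm


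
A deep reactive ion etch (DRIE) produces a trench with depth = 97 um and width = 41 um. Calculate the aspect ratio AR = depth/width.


Step 1: AR = depth / width
Step 2: AR = 97 / 41
AR = 2.4


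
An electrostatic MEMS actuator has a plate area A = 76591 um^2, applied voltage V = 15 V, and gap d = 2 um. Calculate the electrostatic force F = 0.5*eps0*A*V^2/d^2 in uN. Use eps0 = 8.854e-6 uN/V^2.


Step 1: Identify parameters.
eps0 = 8.854e-6 uN/V^2, A = 76591 um^2, V = 15 V, d = 2 um
Step 2: Compute V^2 = 15^2 = 225
Step 3: Compute d^2 = 2^2 = 4
Step 4: F = 0.5 * 8.854e-6 * 76591 * 225 / 4
F = 19.073 uN


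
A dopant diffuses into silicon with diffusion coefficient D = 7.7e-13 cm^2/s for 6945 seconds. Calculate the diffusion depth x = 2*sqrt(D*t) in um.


Step 1: Compute D*t = 7.7e-13 * 6945 = 5.34765e-09 cm^2
Step 2: sqrt(D*t) = 7.31276e-05 cm
Step 3: x = 2 * 7.31276e-05 cm = 1.462552e-04 cm
Step 4: Convert to um (1 cm = 1e4 um): x = 1.463 um


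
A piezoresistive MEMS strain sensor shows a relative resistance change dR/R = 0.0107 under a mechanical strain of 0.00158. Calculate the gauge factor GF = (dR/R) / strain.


Step 1: Identify values.
dR/R = 0.0107, strain = 0.00158
Step 2: GF = (dR/R) / strain = 0.0107 / 0.00158
GF = 6.8


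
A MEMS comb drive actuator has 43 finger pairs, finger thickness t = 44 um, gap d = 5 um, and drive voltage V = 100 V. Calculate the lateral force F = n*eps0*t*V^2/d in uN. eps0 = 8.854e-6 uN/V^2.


Step 1: Parameters: n=43, eps0=8.854e-6 uN/V^2, t=44 um, V=100 V, d=5 um
Step 2: V^2 = 10000
Step 3: F = 43 * 8.854e-6 * 44 * 10000 / 5
F = 33.504 uN


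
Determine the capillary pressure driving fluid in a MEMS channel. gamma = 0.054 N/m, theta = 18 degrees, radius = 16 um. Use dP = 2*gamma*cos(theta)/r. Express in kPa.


Step 1: cos(18 deg) = 0.9511
Step 2: Convert r to m: r = 16e-6 m
Step 3: dP = 2 * 0.054 * 0.9511 / 16e-6 = 6419.9 Pa
Step 4: Convert Pa to kPa (divide by 1000).
dP = 6.42 kPa


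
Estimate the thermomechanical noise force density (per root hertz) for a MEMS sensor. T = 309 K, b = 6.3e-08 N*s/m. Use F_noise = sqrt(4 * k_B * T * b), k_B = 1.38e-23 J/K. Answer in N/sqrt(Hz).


Step 1: Compute 4 * k_B * T * b
= 4 * 1.38e-23 * 309 * 6.3e-08
= 1.0746e-27 N^2/Hz
Step 2: F_noise = sqrt(1.0746e-27)
F_noise = 3.28e-14 N/sqrt(Hz)


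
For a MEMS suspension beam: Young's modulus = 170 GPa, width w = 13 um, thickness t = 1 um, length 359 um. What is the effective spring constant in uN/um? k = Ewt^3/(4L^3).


Step 1: Convert E to consistent units (1 GPa = 1000 uN/um^2).
E = 170 GPa = 170000 uN/um^2
Step 2: Compute t^3 = 1^3 = 1
Step 3: Compute L^3 = 359^3 = 46268279
Step 4: k = 170000 * 13 * 1 / (4 * 46268279)
k = 0.0119 uN/um


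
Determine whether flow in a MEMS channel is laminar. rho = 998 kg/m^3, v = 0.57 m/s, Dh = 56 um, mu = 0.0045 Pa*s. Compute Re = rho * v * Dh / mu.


Step 1: Convert Dh to meters: Dh = 56e-6 m
Step 2: Re = rho * v * Dh / mu
Re = 998 * 0.57 * 56e-6 / 0.0045
Re = 7.079
Since Re = 7.079 is below ~2300, the flow is laminar.


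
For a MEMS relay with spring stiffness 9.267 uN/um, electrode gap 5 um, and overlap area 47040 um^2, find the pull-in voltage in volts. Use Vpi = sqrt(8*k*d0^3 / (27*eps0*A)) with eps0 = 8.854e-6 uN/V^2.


Step 1: Compute numerator: 8 * k * d0^3 = 8 * 9.267 * 5^3 = 9267.0
Step 2: Compute denominator: 27 * eps0 * A = 27 * 8.854e-6 * 47040 = 11.245288
Step 3: Vpi = sqrt(9267.0 / 11.245288)
Vpi = 28.71 V


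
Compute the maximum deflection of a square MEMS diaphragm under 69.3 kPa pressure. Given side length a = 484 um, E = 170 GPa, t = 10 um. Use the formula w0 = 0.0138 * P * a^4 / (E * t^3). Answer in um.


Step 1: Convert pressure to compatible units (E is in GPa, so P in GPa).
P = 69.3 kPa = 69.3e-6 GPa
Step 2: Compute numerator: 0.0138 * P * a^4.
a^4 = 484^4 = 54875873536
numerator = 0.0138 * 69.3e-6 * 54875873536 = 5.248e+04
Step 3: Compute denominator: E * t^3 = 170 * 10^3 = 170000
Step 4: w0 = numerator / denominator = 5.248e+04 / 170000 = 0.3087 um


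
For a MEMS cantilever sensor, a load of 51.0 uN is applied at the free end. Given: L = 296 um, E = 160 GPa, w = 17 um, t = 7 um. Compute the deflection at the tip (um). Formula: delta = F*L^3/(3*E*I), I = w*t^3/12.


Step 1: Calculate the second moment of area.
I = w * t^3 / 12 = 17 * 7^3 / 12 = 485.9167 um^4
Step 2: Convert E to consistent units (1 GPa = 1000 uN/um^2).
E = 160 GPa = 160000 uN/um^2
Step 3: Calculate tip deflection.
delta = F * L^3 / (3 * E * I)
delta = 51.0 * 296^3 / (3 * 160000 * 485.9167)
delta = 5.6708 um


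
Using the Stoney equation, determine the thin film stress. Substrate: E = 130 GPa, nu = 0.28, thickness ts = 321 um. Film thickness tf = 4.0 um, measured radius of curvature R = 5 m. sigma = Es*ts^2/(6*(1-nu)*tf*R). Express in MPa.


Step 1: Compute numerator: Es * ts^2 = 130 * 321^2 = 13395330 (GPa*um^2)
Step 2: Compute denominator (R in um): 6*(1-nu)*tf*R = 6*0.72*4.0*5e6 = 86400000.0 (um^2)
Step 3: sigma (GPa) = 13395330 / 86400000.0 = 1.55039e-01 GPa
Step 4: Convert to MPa (x1000): sigma = 155.0 MPa
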